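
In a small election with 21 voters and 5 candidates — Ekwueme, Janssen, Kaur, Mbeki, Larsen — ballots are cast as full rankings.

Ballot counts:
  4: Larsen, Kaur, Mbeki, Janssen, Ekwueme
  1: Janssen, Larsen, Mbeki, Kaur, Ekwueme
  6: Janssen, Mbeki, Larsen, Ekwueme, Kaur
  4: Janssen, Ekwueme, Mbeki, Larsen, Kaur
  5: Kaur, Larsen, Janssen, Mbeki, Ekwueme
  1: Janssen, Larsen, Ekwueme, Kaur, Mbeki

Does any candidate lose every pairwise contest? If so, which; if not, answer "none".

Head-to-head results (21 voters):
Ekwueme vs Janssen: Janssen, 21–0.
Ekwueme vs Kaur: Ekwueme, 11–10.
Ekwueme vs Mbeki: Ekwueme is ranked higher on 4+1 = 5 ballots, Mbeki on 16. Mbeki wins 16–5.
Ekwueme vs Larsen: Larsen wins 17–4.
Janssen vs Kaur: Janssen wins 12–9.
Janssen vs Mbeki: 1+6+4+5+1 = 17 for Janssen, 4 for Mbeki — Janssen by 17–4.
Janssen vs Larsen: 12 to 9, Janssen.
Kaur–Mbeki: Mbeki 11–10.
Kaur–Larsen: Larsen 16–5.
Mbeki vs Larsen: 6+4 = 10 for Mbeki, 11 for Larsen — Larsen by 11–10.
Kaur is beaten in every head-to-head and is the Condorcet loser.

Kaur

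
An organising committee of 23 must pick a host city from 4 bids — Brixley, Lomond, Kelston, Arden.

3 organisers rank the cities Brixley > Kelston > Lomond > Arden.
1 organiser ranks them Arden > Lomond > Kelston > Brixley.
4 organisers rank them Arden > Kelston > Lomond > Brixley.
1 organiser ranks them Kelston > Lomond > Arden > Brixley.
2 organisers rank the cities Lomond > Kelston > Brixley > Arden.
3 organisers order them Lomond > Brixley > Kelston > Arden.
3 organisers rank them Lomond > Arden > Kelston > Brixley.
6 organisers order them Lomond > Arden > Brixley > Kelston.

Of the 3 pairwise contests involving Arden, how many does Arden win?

Arden against each rival (23 organisers):
Arden vs Brixley: Arden, 15–8.
Arden vs Lomond: 5 to 18, Lomond.
Arden vs Kelston: 14 to 9, Arden.
Arden beats Brixley, Kelston; loses to Lomond — 2 pairwise wins.

2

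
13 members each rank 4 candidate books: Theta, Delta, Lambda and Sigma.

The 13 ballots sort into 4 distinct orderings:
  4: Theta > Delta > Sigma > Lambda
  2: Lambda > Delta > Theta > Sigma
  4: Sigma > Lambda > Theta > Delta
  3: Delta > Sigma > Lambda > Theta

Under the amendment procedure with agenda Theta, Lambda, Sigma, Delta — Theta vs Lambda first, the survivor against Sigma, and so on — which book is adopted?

Round 1: Theta vs Lambda — 4–9, Lambda advances.
Round 2: Lambda vs Sigma — 2–11, Sigma advances.
Round 3: Sigma vs Delta — 4–9, Delta advances.
The agenda winner is Delta.

Delta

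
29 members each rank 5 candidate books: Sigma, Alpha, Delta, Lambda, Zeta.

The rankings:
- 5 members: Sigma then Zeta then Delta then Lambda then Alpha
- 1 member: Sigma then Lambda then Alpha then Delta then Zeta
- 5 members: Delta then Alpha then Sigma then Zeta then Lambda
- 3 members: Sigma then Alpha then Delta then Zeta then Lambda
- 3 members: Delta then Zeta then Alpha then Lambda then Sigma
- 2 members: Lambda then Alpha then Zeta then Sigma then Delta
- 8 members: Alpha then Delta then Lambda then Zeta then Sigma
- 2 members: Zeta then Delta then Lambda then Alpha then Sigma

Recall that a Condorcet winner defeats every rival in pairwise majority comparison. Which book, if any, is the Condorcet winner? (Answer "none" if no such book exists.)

Head-to-head results (29 members):
Sigma vs Alpha: 5+1+3 = 9 for Sigma, 20 for Alpha — Alpha by 20–9.
Sigma–Delta: Delta 18–11.
Sigma vs Lambda: 5+1+5+3 = 14 for Sigma, 15 for Lambda — Lambda by 15–14.
Sigma vs Zeta: Sigma preferred on 5+1+5+3 = 14 ballots; Zeta wins 15–14.
Alpha vs Delta: Delta wins 15–14.
Alpha vs Lambda: 5+3+3+8 = 19 for Alpha, 10 for Lambda — Alpha by 19–10.
Alpha–Zeta: Alpha 19–10.
Delta vs Lambda: Delta is ranked higher on 5+5+3+3+8+2 = 26 ballots, Lambda on 3. Delta wins 26–3.
Delta vs Zeta: Delta preferred on 1+5+3+3+8 = 20 ballots; Delta wins 20–9.
Lambda vs Zeta: 11 to 18, Zeta.
Delta wins every pairwise contest, so Delta is the Condorcet winner.

Delta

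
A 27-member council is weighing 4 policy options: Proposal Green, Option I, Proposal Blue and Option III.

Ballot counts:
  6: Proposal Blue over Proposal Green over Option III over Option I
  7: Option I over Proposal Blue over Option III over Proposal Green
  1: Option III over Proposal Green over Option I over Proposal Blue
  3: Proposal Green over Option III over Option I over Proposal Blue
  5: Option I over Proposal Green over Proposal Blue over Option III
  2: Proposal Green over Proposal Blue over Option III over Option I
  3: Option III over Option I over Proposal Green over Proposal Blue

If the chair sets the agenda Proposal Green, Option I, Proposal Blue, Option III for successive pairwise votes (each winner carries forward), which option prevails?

Round 1: Proposal Green vs Option I — 12–15, Option I advances.
Round 2: Option I vs Proposal Blue — 19–8, Option I advances.
Round 3: Option I vs Option III — 12–15, Option III advances.
Option III survives the agenda.

Option III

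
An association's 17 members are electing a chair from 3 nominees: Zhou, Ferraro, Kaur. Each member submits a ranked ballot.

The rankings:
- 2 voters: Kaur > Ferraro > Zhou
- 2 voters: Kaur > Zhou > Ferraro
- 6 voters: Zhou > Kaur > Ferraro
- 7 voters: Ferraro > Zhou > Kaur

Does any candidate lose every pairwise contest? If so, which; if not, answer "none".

Pairwise majorities:
Zhou vs Ferraro: Ferraro wins 9–8.
Zhou vs Kaur: Zhou wins 13–4.
Ferraro–Kaur: Kaur 10–7.
No candidate is winless: Zhou beats Kaur; Ferraro beats Zhou; Kaur beats Ferraro. There is no Condorcet loser.

none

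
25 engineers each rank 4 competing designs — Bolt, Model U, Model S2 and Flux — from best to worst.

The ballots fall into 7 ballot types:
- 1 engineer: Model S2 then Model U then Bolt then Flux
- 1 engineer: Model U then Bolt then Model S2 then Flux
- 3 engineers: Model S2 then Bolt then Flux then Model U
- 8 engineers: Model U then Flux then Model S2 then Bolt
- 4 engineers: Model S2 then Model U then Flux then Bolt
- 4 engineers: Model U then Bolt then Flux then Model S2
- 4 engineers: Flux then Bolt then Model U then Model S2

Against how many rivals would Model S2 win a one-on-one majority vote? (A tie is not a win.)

Model S2 against each rival (25 engineers):
Model S2–Bolt: Model S2 16–9.
Model S2 vs Model U: 8 to 17, Model U.
Model S2 vs Flux: 1+1+3+4 = 9 for Model S2, 16 for Flux — Flux by 16–9.
Model S2 beats Bolt; loses to Model U, Flux — 1 pairwise win.

1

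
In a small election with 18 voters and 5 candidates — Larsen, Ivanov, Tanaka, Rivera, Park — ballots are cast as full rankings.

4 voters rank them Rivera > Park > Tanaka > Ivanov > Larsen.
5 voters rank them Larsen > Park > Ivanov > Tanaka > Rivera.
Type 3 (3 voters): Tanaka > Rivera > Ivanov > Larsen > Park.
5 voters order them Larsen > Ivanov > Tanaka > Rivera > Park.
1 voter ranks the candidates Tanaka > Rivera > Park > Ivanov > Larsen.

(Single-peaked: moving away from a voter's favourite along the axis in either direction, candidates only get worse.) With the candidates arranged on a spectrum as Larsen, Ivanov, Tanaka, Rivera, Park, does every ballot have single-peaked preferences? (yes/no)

no

Axis positions: Larsen=1, Ivanov=2, Tanaka=3, Rivera=4, Park=5.
Type 1 (peak Rivera at position 4): ranking walks positions 4-5-3-2-1, expanding outward from the peak — single-peaked.
Type 2: ranking walks positions 1-5-2-3-4; Park is ranked above Ivanov even though Ivanov lies between Park and the peak Larsen on the axis — preferences dip and rise again. Not single-peaked.
Type 3 (peak Tanaka at position 3): ranking walks positions 3-4-2-1-5, expanding outward from the peak — single-peaked.
Type 4 (peak Larsen at position 1): ranking walks positions 1-2-3-4-5, expanding outward from the peak — single-peaked.
Type 5 (peak Tanaka at position 3): ranking walks positions 3-4-5-2-1, expanding outward from the peak — single-peaked.
Type 2 violates single-peakedness, so the profile is not single-peaked on this axis.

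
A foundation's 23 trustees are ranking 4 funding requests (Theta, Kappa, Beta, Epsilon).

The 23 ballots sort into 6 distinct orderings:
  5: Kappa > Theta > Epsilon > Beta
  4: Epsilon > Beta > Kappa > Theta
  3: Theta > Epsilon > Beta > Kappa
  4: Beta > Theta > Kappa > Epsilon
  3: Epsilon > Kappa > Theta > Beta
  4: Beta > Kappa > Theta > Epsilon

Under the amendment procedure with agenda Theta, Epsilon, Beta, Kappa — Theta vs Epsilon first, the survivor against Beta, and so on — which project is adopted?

Beta

Round 1: Theta vs Epsilon — 16–7, Theta advances.
Round 2: Theta vs Beta — 11–12, Beta advances.
Round 3: Beta vs Kappa — 15–8, Beta advances.
The agenda winner is Beta.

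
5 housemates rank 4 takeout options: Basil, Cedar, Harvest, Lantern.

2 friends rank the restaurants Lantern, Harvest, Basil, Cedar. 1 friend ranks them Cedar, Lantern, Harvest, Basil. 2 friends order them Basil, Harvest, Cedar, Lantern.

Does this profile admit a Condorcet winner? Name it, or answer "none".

none

Pairwise majorities:
Basil vs Cedar: Basil is ranked higher on 2+2 = 4 ballots, Cedar on 1. Basil wins 4–1.
Basil vs Harvest: Basil preferred on 2 ballots; Harvest wins 3–2.
Basil vs Lantern: 2 for Basil, 3 for Lantern — Lantern by 3–2.
Cedar vs Harvest: 1 to 4, Harvest.
Cedar vs Lantern: 1+2 = 3 for Cedar, 2 for Lantern — Cedar by 3–2.
Harvest vs Lantern: 2 for Harvest, 3 for Lantern — Lantern by 3–2.
Each restaurant drops at least one matchup (Basil loses to Harvest; Cedar loses to Basil; Harvest loses to Lantern; Lantern loses to Cedar); the cycle Basil > Cedar > Lantern > Basil rules out a Condorcet winner.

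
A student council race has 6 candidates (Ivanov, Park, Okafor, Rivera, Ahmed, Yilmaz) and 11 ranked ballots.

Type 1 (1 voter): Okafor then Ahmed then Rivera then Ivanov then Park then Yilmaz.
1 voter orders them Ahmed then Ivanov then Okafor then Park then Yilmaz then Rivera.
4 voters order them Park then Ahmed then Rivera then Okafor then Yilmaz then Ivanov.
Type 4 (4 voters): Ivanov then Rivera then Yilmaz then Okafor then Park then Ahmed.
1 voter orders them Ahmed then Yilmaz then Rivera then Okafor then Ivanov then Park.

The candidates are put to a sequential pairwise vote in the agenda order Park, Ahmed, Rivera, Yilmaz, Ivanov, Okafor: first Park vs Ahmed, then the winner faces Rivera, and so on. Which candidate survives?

Round 1: Park vs Ahmed — 8–3, Park advances.
Round 2: Park vs Rivera — 5–6, Rivera advances.
Round 3: Rivera vs Yilmaz — 9–2, Rivera advances.
Round 4: Rivera vs Ivanov — 6–5, Rivera advances.
Round 5: Rivera vs Okafor — 9–2, Rivera advances.
Rivera survives the agenda.

Rivera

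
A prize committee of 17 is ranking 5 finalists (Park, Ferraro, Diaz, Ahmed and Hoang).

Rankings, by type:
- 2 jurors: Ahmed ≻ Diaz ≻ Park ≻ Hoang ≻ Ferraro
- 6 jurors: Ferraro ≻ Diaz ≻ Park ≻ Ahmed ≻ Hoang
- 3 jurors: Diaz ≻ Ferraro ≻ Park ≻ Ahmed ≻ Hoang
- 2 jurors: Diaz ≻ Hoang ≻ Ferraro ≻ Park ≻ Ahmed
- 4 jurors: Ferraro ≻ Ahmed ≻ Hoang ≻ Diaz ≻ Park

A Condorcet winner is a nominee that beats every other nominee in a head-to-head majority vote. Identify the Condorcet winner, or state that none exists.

Ferraro

Pairwise majorities:
Park vs Ferraro: Park preferred on 2 ballots; Ferraro wins 15–2.
Park vs Diaz: 0 to 17, Diaz.
Park vs Ahmed: Park is ranked higher on 6+3+2 = 11 ballots, Ahmed on 6. Park wins 11–6.
Park vs Hoang: Park preferred on 2+6+3 = 11 ballots; Park wins 11–6.
Ferraro vs Diaz: 6+4 = 10 for Ferraro, 7 for Diaz — Ferraro by 10–7.
Ferraro vs Ahmed: Ferraro is ranked higher on 6+3+2+4 = 15 ballots, Ahmed on 2. Ferraro wins 15–2.
Ferraro vs Hoang: Ferraro is ranked higher on 6+3+4 = 13 ballots, Hoang on 4. Ferraro wins 13–4.
Diaz vs Ahmed: 11 to 6, Diaz.
Diaz vs Hoang: 2+6+3+2 = 13 for Diaz, 4 for Hoang — Diaz by 13–4.
Ahmed vs Hoang: 2+6+3+4 = 15 for Ahmed, 2 for Hoang — Ahmed by 15–2.
Ferraro beats each of Park, Diaz, Ahmed, Hoang — Ferraro is the Condorcet winner.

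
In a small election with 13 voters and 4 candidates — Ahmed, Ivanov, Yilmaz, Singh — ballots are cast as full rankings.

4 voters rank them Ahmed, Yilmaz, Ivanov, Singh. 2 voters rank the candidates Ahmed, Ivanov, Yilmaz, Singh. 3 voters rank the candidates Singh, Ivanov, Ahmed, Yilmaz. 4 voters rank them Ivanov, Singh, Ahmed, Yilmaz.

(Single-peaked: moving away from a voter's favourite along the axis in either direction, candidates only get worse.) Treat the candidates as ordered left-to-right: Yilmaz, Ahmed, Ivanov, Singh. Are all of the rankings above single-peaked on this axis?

yes

Axis positions: Yilmaz=1, Ahmed=2, Ivanov=3, Singh=4.
Ballot type 1 (peak Ahmed at position 2): ranking walks positions 2-1-3-4, expanding outward from the peak — single-peaked.
Ballot type 2 (peak Ahmed at position 2): ranking walks positions 2-3-1-4, expanding outward from the peak — single-peaked.
Ballot type 3 (peak Singh at position 4): ranking walks positions 4-3-2-1, expanding outward from the peak — single-peaked.
Ballot type 4 (peak Ivanov at position 3): ranking walks positions 3-4-2-1, expanding outward from the peak — single-peaked.
Every ranking is single-peaked on this axis.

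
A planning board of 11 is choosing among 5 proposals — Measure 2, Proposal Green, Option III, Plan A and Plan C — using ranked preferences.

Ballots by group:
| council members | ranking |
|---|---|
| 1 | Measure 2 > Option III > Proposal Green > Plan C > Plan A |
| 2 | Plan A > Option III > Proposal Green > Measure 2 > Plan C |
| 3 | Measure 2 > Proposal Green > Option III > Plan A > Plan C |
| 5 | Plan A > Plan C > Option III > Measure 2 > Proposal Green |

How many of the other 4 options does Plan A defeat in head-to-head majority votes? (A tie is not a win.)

Plan A against each rival (11 council members):
Plan A vs Measure 2: Plan A preferred on 2+5 = 7 ballots; Plan A wins 7–4.
Plan A vs Proposal Green: Plan A preferred on 2+5 = 7 ballots; Plan A wins 7–4.
Plan A vs Option III: Plan A is ranked higher on 2+5 = 7 ballots, Option III on 4. Plan A wins 7–4.
Plan A vs Plan C: Plan A wins 10–1.
Plan A beats Measure 2, Proposal Green, Option III, Plan C — 4 pairwise wins.

4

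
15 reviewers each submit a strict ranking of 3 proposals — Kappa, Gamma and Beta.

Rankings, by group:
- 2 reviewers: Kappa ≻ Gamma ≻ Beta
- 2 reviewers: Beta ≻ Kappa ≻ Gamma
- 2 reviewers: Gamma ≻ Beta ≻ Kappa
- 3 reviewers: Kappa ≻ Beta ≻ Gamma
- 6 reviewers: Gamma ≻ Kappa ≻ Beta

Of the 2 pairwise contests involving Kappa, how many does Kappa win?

Kappa against each rival (15 reviewers):
Kappa vs Gamma: Gamma wins 8–7.
Kappa–Beta: Kappa 11–4.
Kappa beats Beta; loses to Gamma — 1 pairwise win.

1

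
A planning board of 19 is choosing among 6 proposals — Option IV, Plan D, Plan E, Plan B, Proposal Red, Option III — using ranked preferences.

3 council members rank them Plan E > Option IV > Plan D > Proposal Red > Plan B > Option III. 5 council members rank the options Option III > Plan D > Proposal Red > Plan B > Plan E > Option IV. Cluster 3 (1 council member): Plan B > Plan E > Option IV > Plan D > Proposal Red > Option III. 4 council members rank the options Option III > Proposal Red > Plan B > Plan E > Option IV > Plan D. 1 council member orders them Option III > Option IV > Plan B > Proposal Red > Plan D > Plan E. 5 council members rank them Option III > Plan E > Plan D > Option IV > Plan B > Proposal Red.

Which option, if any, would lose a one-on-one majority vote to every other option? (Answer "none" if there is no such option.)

none

Pairwise majorities:
Option IV vs Plan D: Plan D, 10–9.
Option IV–Plan E: Plan E 18–1.
Option IV vs Plan B: 3+1+5 = 9 for Option IV, 10 for Plan B — Plan B by 10–9.
Option IV vs Proposal Red: Option IV wins 10–9.
Option IV vs Option III: 4 to 15, Option III.
Plan D vs Plan E: 5+1 = 6 for Plan D, 13 for Plan E — Plan E by 13–6.
Plan D vs Plan B: 13 to 6, Plan D.
Plan D vs Proposal Red: Plan D, 14–5.
Plan D vs Option III: Plan D is ranked higher on 3+1 = 4 ballots, Option III on 15. Option III wins 15–4.
Plan E–Plan B: Plan B 11–8.
Plan E vs Proposal Red: Proposal Red, 10–9.
Plan E vs Option III: 3+1 = 4 for Plan E, 15 for Option III — Option III by 15–4.
Plan B vs Proposal Red: Proposal Red, 12–7.
Plan B vs Option III: 4 to 15, Option III.
Proposal Red vs Option III: 3+1 = 4 for Proposal Red, 15 for Option III — Option III by 15–4.
Each option has at least one pairwise win (Option IV beats Proposal Red; Plan D beats Option IV; Plan E beats Option IV; Plan B beats Option IV; Proposal Red beats Plan E; Option III beats Option IV) — no Condorcet loser.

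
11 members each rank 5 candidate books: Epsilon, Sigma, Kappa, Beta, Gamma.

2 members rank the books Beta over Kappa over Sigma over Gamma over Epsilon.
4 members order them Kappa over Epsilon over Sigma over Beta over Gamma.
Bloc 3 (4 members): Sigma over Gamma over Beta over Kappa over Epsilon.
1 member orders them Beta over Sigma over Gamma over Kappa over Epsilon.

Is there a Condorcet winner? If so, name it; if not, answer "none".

none

Head-to-head results (11 members):
Epsilon vs Sigma: Sigma, 7–4.
Epsilon vs Kappa: 0 for Epsilon, 11 for Kappa — Kappa by 11–0.
Epsilon–Beta: Beta 7–4.
Epsilon vs Gamma: Epsilon preferred on 4 ballots; Gamma wins 7–4.
Sigma vs Kappa: Sigma preferred on 4+1 = 5 ballots; Kappa wins 6–5.
Sigma vs Beta: Sigma, 8–3.
Sigma vs Gamma: 2+4+4+1 = 11 for Sigma, 0 for Gamma — Sigma by 11–0.
Kappa–Beta: Beta 7–4.
Kappa vs Gamma: 6 to 5, Kappa.
Beta–Gamma: Beta 7–4.
No book is unbeaten: Epsilon loses to Sigma; Sigma loses to Kappa; Kappa loses to Beta; Beta loses to Sigma; Gamma loses to Sigma. In particular Sigma → Beta → Kappa → Sigma is a majority cycle — no Condorcet winner exists.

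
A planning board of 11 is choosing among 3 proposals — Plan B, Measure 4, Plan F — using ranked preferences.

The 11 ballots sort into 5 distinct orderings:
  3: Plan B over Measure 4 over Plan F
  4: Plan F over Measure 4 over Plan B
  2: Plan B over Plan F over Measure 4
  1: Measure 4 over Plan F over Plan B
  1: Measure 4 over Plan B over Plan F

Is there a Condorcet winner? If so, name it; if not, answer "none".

Check each pair by majority over 11 ballots:
Plan B vs Measure 4: Measure 4 wins 6–5.
Plan B vs Plan F: Plan B wins 6–5.
Measure 4–Plan F: Plan F 6–5.
Each option drops at least one matchup (Plan B loses to Measure 4; Measure 4 loses to Plan F; Plan F loses to Plan B); the cycle Plan B beats Plan F beats Measure 4 beats Plan B rules out a Condorcet winner.

none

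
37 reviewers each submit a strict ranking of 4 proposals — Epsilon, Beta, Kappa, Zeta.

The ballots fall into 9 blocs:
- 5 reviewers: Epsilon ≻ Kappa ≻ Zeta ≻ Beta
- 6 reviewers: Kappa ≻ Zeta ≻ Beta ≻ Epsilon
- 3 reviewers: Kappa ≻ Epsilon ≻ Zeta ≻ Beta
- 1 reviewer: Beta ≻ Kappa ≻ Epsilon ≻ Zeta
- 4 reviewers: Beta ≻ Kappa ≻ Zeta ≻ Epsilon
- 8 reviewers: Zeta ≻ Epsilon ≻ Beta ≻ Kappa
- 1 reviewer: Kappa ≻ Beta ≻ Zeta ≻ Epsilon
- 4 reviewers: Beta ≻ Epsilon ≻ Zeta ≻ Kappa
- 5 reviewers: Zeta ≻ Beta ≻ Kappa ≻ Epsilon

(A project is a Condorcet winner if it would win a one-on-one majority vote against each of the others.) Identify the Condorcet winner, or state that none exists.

Head-to-head results (37 reviewers):
Epsilon–Beta: Beta 21–16.
Epsilon vs Kappa: Kappa wins 20–17.
Epsilon vs Zeta: Epsilon is ranked higher on 5+3+1+4 = 13 ballots, Zeta on 24. Zeta wins 24–13.
Beta vs Kappa: Beta is ranked higher on 1+4+8+4+5 = 22 ballots, Kappa on 15. Beta wins 22–15.
Beta vs Zeta: 10 to 27, Zeta.
Kappa–Zeta: Kappa 20–17.
Every project loses at least once (Epsilon loses to Beta; Beta loses to Zeta; Kappa loses to Beta; Zeta loses to Kappa). The majority relation contains the cycle Beta beats Kappa beats Zeta beats Beta, so there is no Condorcet winner.

none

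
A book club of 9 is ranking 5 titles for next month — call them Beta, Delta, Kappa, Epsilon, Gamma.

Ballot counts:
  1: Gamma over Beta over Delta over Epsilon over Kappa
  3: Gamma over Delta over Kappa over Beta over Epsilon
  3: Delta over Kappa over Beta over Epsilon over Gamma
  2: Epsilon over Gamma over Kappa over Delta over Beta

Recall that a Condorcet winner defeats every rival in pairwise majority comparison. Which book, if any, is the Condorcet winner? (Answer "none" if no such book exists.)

none

Check each pair by majority over 9 ballots:
Beta vs Delta: Delta wins 8–1.
Beta–Kappa: Kappa 8–1.
Beta vs Epsilon: Beta, 7–2.
Beta–Gamma: Gamma 6–3.
Delta vs Kappa: Delta wins 7–2.
Delta vs Epsilon: Delta, 7–2.
Delta–Gamma: Gamma 6–3.
Kappa vs Epsilon: Kappa wins 6–3.
Kappa vs Gamma: Gamma, 6–3.
Epsilon vs Gamma: Epsilon wins 5–4.
No book is unbeaten: Beta loses to Delta; Delta loses to Gamma; Kappa loses to Delta; Epsilon loses to Beta; Gamma loses to Epsilon. In particular Beta beats Epsilon beats Gamma beats Beta is a majority cycle — no Condorcet winner exists.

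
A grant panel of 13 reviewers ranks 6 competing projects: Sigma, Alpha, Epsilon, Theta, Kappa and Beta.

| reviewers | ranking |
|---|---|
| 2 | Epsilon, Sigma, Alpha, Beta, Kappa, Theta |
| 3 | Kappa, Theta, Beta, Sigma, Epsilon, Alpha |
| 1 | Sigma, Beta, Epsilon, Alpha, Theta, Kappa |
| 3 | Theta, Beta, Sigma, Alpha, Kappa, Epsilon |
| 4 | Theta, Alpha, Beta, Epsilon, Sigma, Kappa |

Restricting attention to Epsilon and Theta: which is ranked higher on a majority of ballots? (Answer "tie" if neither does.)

Theta

Ballots ranking Epsilon above Theta: 2 + 1 = 3.
Ballots ranking Theta above Epsilon: 13 − 3 = 10.
Theta wins the head-to-head 10–3.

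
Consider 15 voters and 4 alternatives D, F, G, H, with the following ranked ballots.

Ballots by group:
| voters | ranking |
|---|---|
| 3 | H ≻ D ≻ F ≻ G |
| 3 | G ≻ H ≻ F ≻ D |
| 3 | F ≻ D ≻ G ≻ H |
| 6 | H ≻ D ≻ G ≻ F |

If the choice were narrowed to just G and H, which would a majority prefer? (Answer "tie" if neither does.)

Ballots ranking G above H: 3 + 3 = 6.
Ballots ranking H above G: 15 − 6 = 9.
H wins the head-to-head 9–6.

H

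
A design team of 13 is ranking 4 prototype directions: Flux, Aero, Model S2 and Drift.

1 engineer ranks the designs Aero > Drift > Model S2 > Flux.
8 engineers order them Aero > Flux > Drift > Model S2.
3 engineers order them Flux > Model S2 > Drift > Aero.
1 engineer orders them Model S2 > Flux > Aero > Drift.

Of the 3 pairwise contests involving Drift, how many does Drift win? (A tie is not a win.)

1

Drift against each rival (13 engineers):
Drift vs Flux: Flux wins 12–1.
Drift vs Aero: Drift preferred on 3 ballots; Aero wins 10–3.
Drift vs Model S2: Drift preferred on 1+8 = 9 ballots; Drift wins 9–4.
Drift beats Model S2; loses to Flux, Aero — 1 pairwise win.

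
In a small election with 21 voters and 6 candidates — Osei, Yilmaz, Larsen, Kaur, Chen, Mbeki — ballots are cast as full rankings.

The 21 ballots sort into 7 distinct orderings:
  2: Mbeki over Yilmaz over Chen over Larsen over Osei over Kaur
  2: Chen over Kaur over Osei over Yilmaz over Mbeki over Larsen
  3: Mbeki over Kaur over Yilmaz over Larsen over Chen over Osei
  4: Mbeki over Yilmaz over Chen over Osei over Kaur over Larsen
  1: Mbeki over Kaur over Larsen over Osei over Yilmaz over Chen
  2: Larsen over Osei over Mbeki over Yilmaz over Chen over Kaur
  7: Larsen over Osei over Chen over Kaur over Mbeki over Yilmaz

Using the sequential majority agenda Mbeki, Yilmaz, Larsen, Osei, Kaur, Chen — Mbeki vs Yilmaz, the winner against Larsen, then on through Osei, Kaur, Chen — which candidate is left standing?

Round 1: Mbeki vs Yilmaz — 19–2, Mbeki advances.
Round 2: Mbeki vs Larsen — 12–9, Mbeki advances.
Round 3: Mbeki vs Osei — 10–11, Osei advances.
Round 4: Osei vs Kaur — 15–6, Osei advances.
Round 5: Osei vs Chen — 10–11, Chen advances.
Chen survives the agenda.

Chen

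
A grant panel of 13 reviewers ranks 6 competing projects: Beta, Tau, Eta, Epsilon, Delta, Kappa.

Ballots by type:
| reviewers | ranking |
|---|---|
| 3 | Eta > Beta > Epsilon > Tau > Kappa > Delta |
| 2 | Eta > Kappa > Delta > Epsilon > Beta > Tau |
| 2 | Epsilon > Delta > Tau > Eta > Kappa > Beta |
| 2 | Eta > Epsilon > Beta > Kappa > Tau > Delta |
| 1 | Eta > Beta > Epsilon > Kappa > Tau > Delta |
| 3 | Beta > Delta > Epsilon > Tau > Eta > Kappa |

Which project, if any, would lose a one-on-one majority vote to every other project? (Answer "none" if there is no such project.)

Pairwise majorities:
Beta vs Tau: Beta, 11–2.
Beta vs Eta: Beta is ranked higher on 3 ballots, Eta on 10. Eta wins 10–3.
Beta vs Epsilon: 7 to 6, Beta.
Beta vs Delta: Beta preferred on 3+2+1+3 = 9 ballots; Beta wins 9–4.
Beta vs Kappa: Beta preferred on 3+2+1+3 = 9 ballots; Beta wins 9–4.
Tau vs Eta: Tau is ranked higher on 2+3 = 5 ballots, Eta on 8. Eta wins 8–5.
Tau vs Epsilon: Epsilon wins 13–0.
Tau–Delta: Delta 7–6.
Tau vs Kappa: Tau is ranked higher on 3+2+3 = 8 ballots, Kappa on 5. Tau wins 8–5.
Eta–Epsilon: Eta 8–5.
Eta vs Delta: 3+2+2+1 = 8 for Eta, 5 for Delta — Eta by 8–5.
Eta–Kappa: Eta 13–0.
Epsilon vs Delta: 3+2+2+1 = 8 for Epsilon, 5 for Delta — Epsilon by 8–5.
Epsilon vs Kappa: 3+2+2+1+3 = 11 for Epsilon, 2 for Kappa — Epsilon by 11–2.
Delta vs Kappa: Kappa, 8–5.
No project is winless: Beta beats Tau; Tau beats Kappa; Eta beats Beta; Epsilon beats Tau; Delta beats Tau; Kappa beats Delta. There is no Condorcet loser.

none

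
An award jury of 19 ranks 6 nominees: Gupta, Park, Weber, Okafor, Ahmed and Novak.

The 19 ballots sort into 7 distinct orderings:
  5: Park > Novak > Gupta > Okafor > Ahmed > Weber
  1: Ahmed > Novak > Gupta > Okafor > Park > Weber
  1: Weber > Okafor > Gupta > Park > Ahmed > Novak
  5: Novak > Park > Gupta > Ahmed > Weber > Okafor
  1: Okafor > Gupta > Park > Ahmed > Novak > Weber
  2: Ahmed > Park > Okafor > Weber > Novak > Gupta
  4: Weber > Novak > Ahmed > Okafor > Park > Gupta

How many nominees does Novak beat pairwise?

Novak against each rival (19 jurors):
Novak vs Gupta: 5+1+5+2+4 = 17 for Novak, 2 for Gupta — Novak by 17–2.
Novak vs Park: Novak is ranked higher on 1+5+4 = 10 ballots, Park on 9. Novak wins 10–9.
Novak vs Weber: 12 to 7, Novak.
Novak vs Okafor: Novak is ranked higher on 5+1+5+4 = 15 ballots, Okafor on 4. Novak wins 15–4.
Novak–Ahmed: Novak 14–5.
Novak beats Gupta, Park, Weber, Okafor, Ahmed — 5 pairwise wins.

5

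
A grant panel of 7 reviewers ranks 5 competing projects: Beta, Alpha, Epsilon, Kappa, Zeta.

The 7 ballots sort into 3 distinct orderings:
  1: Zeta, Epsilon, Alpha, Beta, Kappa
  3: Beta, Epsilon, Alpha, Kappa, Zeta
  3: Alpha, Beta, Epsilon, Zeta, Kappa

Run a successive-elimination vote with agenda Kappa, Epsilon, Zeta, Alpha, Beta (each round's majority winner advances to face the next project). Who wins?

Round 1: Kappa vs Epsilon — 0–7, Epsilon advances.
Round 2: Epsilon vs Zeta — 6–1, Epsilon advances.
Round 3: Epsilon vs Alpha — 4–3, Epsilon advances.
Round 4: Epsilon vs Beta — 1–6, Beta advances.
The agenda winner is Beta.

Beta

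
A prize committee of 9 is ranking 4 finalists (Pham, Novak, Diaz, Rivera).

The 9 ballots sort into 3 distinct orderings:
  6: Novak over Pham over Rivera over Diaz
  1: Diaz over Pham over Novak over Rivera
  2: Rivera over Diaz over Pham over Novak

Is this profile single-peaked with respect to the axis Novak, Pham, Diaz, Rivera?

Axis positions: Novak=1, Pham=2, Diaz=3, Rivera=4.
Type 1: ranking walks positions 1-2-4-3; Rivera is ranked above Diaz even though Diaz lies between Rivera and the peak Novak on the axis — preferences dip and rise again. Not single-peaked.
Type 2 (peak Diaz at position 3): ranking walks positions 3-2-1-4, expanding outward from the peak — single-peaked.
Type 3 (peak Rivera at position 4): ranking walks positions 4-3-2-1, expanding outward from the peak — single-peaked.
Type 1 violates single-peakedness, so the profile is not single-peaked on this axis.

no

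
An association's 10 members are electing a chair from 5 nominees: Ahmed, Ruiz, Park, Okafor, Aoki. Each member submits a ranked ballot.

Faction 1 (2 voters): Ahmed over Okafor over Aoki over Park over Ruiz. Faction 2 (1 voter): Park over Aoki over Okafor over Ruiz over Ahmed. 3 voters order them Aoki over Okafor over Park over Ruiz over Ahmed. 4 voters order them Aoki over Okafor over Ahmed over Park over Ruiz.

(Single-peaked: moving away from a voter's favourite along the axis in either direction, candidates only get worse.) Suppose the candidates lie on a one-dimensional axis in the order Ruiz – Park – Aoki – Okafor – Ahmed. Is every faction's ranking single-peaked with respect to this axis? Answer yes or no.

yes

Axis positions: Ruiz=1, Park=2, Aoki=3, Okafor=4, Ahmed=5.
Faction 1 (peak Ahmed at position 5): ranking walks positions 5-4-3-2-1, expanding outward from the peak — single-peaked.
Faction 2 (peak Park at position 2): ranking walks positions 2-3-4-1-5, expanding outward from the peak — single-peaked.
Faction 3 (peak Aoki at position 3): ranking walks positions 3-4-2-1-5, expanding outward from the peak — single-peaked.
Faction 4 (peak Aoki at position 3): ranking walks positions 3-4-5-2-1, expanding outward from the peak — single-peaked.
Every ranking is single-peaked on this axis.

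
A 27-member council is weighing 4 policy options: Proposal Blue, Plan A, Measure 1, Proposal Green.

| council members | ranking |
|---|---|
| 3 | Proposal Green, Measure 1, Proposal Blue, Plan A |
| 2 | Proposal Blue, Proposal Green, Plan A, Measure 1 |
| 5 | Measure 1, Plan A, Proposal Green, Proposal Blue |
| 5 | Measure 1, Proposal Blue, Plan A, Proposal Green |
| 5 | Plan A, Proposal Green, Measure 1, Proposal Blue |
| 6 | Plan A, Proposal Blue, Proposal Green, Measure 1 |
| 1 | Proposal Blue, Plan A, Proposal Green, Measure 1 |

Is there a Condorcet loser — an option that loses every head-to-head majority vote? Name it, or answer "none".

none

Head-to-head results (27 council members):
Proposal Blue vs Plan A: Proposal Blue is ranked higher on 3+2+5+1 = 11 ballots, Plan A on 16. Plan A wins 16–11.
Proposal Blue vs Measure 1: Measure 1, 18–9.
Proposal Blue vs Proposal Green: Proposal Blue, 14–13.
Plan A–Measure 1: Plan A 14–13.
Plan A vs Proposal Green: Plan A wins 22–5.
Measure 1–Proposal Green: Proposal Green 17–10.
Each option has at least one pairwise win (Proposal Blue beats Proposal Green; Plan A beats Proposal Blue; Measure 1 beats Proposal Blue; Proposal Green beats Measure 1) — no Condorcet loser.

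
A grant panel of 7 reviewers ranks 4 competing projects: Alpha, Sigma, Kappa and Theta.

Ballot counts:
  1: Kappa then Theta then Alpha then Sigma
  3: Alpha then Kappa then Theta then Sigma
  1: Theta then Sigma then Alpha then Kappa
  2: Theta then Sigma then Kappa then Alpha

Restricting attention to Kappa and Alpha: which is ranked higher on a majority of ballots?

Alpha

Ballots ranking Kappa above Alpha: 1 + 2 = 3.
Ballots ranking Alpha above Kappa: 7 − 3 = 4.
Alpha wins the head-to-head 4–3.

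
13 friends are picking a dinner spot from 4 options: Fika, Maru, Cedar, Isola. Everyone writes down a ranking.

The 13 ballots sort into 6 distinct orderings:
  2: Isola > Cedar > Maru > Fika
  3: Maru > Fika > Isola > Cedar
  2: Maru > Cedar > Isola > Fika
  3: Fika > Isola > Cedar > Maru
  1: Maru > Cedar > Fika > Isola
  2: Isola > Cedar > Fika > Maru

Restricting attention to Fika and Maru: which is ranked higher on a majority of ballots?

Ballots ranking Fika above Maru: 3 + 2 = 5.
Ballots ranking Maru above Fika: 13 − 5 = 8.
Maru wins the head-to-head 8–5.

Maru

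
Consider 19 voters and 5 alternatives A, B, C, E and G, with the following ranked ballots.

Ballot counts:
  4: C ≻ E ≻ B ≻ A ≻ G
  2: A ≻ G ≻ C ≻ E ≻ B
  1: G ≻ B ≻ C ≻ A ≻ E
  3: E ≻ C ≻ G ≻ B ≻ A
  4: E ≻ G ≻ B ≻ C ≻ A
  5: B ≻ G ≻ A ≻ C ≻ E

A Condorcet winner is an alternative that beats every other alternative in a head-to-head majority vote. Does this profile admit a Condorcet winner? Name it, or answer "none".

Head-to-head results (19 voters):
A vs B: B wins 17–2.
A vs C: C wins 12–7.
A–E: E 11–8.
A vs G: G wins 13–6.
B–C: B 10–9.
B–E: E 13–6.
B–G: G 10–9.
C–E: C 12–7.
C–G: G 12–7.
E vs G: E, 11–8.
No alternative is unbeaten: A loses to B; B loses to E; C loses to B; E loses to C; G loses to E. In particular B > C > E > B is a majority cycle — no Condorcet winner exists.

none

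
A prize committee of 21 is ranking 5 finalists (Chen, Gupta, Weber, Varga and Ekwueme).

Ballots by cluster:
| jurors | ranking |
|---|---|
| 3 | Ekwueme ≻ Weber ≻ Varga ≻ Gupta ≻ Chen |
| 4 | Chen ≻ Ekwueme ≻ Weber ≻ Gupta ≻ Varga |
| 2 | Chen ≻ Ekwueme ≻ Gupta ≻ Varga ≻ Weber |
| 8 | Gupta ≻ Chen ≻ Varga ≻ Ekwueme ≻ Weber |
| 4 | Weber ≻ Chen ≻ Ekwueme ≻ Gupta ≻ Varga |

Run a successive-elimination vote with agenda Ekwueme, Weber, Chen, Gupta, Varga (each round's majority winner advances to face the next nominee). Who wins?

Round 1: Ekwueme vs Weber — 17–4, Ekwueme advances.
Round 2: Ekwueme vs Chen — 3–18, Chen advances.
Round 3: Chen vs Gupta — 10–11, Gupta advances.
Round 4: Gupta vs Varga — 18–3, Gupta advances.
The agenda winner is Gupta.

Gupta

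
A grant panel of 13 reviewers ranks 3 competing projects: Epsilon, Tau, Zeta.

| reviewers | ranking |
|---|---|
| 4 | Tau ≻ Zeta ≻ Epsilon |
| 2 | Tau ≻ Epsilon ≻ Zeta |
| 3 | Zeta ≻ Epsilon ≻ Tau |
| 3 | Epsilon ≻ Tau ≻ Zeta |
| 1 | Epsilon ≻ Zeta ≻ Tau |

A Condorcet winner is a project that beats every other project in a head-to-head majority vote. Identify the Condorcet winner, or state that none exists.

Head-to-head results (13 reviewers):
Epsilon–Tau: Epsilon 7–6.
Epsilon–Zeta: Zeta 7–6.
Tau vs Zeta: Tau, 9–4.
No project is unbeaten: Epsilon loses to Zeta; Tau loses to Epsilon; Zeta loses to Tau. In particular Epsilon → Tau → Zeta → Epsilon is a majority cycle — no Condorcet winner exists.

none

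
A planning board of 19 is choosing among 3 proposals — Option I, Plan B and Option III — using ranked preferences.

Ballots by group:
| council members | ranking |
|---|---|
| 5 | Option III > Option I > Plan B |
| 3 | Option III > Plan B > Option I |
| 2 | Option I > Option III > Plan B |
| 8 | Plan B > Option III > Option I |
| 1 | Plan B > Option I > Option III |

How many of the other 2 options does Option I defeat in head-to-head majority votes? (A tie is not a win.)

Option I against each rival (19 council members):
Option I vs Plan B: 7 to 12, Plan B.
Option I vs Option III: 3 to 16, Option III.
Option I beats no one; loses to Plan B, Option III — 0 pairwise wins.

0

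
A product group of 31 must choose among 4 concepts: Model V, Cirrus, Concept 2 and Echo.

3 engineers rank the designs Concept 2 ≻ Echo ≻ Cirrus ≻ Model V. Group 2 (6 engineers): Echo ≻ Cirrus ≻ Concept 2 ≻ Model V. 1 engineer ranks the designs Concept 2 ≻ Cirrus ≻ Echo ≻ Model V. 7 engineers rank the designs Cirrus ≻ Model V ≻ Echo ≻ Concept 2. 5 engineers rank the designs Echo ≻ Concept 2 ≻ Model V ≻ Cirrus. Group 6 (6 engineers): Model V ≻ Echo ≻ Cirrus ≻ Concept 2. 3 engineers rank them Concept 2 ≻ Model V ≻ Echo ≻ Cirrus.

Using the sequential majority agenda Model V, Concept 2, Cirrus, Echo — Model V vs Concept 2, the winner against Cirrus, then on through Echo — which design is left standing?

Round 1: Model V vs Concept 2 — 13–18, Concept 2 advances.
Round 2: Concept 2 vs Cirrus — 12–19, Cirrus advances.
Round 3: Cirrus vs Echo — 8–23, Echo advances.
Echo survives the agenda.

Echo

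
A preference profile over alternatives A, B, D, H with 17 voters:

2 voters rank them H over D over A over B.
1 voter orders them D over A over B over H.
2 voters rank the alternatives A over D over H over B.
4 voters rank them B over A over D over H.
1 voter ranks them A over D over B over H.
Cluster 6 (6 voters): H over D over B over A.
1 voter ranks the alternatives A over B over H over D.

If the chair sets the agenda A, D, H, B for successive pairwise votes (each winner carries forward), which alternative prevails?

H

Round 1: A vs D — 8–9, D advances.
Round 2: D vs H — 8–9, H advances.
Round 3: H vs B — 10–7, H advances.
H survives the agenda.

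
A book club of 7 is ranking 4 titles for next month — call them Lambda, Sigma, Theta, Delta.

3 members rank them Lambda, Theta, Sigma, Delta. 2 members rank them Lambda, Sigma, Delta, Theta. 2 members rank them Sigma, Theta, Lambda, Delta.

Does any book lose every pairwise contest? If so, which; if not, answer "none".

Delta

Pairwise majorities:
Lambda–Sigma: Lambda 5–2.
Lambda vs Theta: 3+2 = 5 for Lambda, 2 for Theta — Lambda by 5–2.
Lambda–Delta: Lambda 7–0.
Sigma vs Theta: Sigma wins 4–3.
Sigma vs Delta: Sigma is ranked higher on 3+2+2 = 7 ballots, Delta on 0. Sigma wins 7–0.
Theta vs Delta: 3+2 = 5 for Theta, 2 for Delta — Theta by 5–2.
Delta loses to every other book — it is the Condorcet loser.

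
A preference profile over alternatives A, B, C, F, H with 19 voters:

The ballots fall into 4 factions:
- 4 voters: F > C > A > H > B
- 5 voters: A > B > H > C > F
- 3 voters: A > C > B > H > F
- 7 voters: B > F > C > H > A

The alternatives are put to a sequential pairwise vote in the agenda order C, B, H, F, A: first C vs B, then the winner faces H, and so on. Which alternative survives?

Round 1: C vs B — 7–12, B advances.
Round 2: B vs H — 15–4, B advances.
Round 3: B vs F — 15–4, B advances.
Round 4: B vs A — 7–12, A advances.
The agenda winner is A.

A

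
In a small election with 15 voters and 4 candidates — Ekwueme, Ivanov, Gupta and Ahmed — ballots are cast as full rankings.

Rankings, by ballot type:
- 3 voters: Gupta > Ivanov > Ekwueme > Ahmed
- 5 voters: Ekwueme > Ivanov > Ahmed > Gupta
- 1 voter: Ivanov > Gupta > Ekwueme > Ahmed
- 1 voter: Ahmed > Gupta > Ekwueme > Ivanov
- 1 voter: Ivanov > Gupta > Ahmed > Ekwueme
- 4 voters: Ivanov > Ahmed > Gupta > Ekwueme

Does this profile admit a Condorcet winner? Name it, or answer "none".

Check each pair by majority over 15 ballots:
Ekwueme vs Ivanov: Ivanov, 9–6.
Ekwueme vs Gupta: Gupta, 10–5.
Ekwueme vs Ahmed: Ekwueme, 9–6.
Ivanov vs Gupta: Ivanov, 11–4.
Ivanov–Ahmed: Ivanov 14–1.
Gupta vs Ahmed: Ahmed wins 10–5.
Ivanov wins every pairwise contest, so Ivanov is the Condorcet winner.

Ivanov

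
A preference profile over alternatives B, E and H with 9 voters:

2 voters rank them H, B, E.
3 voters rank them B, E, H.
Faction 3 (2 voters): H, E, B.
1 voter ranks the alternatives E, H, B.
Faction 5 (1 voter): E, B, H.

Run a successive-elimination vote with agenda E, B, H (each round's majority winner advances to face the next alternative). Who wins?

Round 1: E vs B — 4–5, B advances.
Round 2: B vs H — 4–5, H advances.
H survives the agenda.

H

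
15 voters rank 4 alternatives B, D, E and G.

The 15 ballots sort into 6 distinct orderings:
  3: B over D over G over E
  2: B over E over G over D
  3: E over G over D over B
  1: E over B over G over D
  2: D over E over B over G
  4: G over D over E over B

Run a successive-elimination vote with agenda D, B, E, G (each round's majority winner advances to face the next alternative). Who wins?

G

Round 1: D vs B — 9–6, D advances.
Round 2: D vs E — 9–6, D advances.
Round 3: D vs G — 5–10, G advances.
G survives the agenda.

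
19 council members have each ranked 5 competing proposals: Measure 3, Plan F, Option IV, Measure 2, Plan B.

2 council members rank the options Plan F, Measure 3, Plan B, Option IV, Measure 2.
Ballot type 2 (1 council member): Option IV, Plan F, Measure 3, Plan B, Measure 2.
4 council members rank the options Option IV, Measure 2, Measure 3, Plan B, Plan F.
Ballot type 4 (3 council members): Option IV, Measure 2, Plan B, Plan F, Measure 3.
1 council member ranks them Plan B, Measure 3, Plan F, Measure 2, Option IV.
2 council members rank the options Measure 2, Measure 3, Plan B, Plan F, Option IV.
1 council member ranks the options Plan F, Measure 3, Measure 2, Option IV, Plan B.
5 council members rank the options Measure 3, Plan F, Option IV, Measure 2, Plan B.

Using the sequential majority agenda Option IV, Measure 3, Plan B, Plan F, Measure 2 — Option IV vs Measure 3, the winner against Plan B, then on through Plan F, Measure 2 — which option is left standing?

Measure 3

Round 1: Option IV vs Measure 3 — 8–11, Measure 3 advances.
Round 2: Measure 3 vs Plan B — 15–4, Measure 3 advances.
Round 3: Measure 3 vs Plan F — 12–7, Measure 3 advances.
Round 4: Measure 3 vs Measure 2 — 10–9, Measure 3 advances.
Measure 3 survives the agenda.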